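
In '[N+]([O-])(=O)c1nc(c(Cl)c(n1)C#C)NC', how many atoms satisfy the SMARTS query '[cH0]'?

4

The query [cH0] means: aromatic carbon with no attached hydrogen (substituted or ring-fusion).
Check the 14 heavy atoms by environment: 2× n (aromatic, H0) → no; 4× c (aromatic, H0) → match; 1× N (charge +1, H0) → no; 1× O (charge -1, H0) → no; 1× O (H0) → no; 1× C (H0) → no; 1× C (H1) → no; 1× N (H1) → no; 1× C (H3) → no; 1× Cl (H0) → no.
That gives 4 matching atoms.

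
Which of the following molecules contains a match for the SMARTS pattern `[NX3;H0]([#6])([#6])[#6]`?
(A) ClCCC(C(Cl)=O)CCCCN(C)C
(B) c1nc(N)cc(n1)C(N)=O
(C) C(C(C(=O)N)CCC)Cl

A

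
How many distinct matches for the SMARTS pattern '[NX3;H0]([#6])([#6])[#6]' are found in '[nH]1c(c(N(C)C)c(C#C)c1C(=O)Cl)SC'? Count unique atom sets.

1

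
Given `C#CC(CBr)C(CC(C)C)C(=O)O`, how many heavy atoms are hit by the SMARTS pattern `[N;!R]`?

The query [N;!R] means: aliphatic nitrogen not in a ring.
Check the 13 heavy atoms by environment: 10× C (acyclic) → no; 1× Br (acyclic) → no; 2× O (acyclic) → no.
No environment satisfies the query, so 0 matching atoms.

0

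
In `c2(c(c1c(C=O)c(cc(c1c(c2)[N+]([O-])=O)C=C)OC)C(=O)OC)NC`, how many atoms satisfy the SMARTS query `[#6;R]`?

Check the 25 heavy atoms by environment: 10× c (aromatic, in 6-ring) → match; 5× O (acyclic) → no; 7× C (acyclic) → no; 1× N (charge +1, acyclic) → no; 1× O (charge -1, acyclic) → no; 1× N (acyclic) → no.
That gives 10 matching atoms.

10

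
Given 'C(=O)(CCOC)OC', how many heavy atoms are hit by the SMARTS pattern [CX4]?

The query [CX4] means: C with X4: aliphatic carbon with exactly 4 total connections (bonds + H).
Check the 8 heavy atoms by environment: 4× C (X4) → match; 2× O (X2) → no; 1× C (X3) → no; 1× O (X1) → no.
That gives 4 matching atoms.

4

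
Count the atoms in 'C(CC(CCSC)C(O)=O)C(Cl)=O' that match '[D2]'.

5

The query [D2] means: atom with exactly two heavy-atom neighbours.
Check the 13 heavy atoms by environment: 4× C (D2) → match; 3× C (D3) → no; 3× O (D1) → no; 1× Cl (D1) → no; 1× S (D2) → match; 1× C (D1) → no.
Summing the matching environments: 4 + 1 = 5 matching atoms.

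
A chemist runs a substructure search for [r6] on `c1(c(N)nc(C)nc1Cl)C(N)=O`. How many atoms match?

6

Check the 12 heavy atoms by environment: 2× n (aromatic, in 6-ring) → match; 4× c (aromatic, in 6-ring) → match; 2× C (acyclic) → no; 2× N (acyclic) → no; 1× O (acyclic) → no; 1× Cl (acyclic) → no.
Summing the matching environments: 2 + 4 = 6 matching atoms.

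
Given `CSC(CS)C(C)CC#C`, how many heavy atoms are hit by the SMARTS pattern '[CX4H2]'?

2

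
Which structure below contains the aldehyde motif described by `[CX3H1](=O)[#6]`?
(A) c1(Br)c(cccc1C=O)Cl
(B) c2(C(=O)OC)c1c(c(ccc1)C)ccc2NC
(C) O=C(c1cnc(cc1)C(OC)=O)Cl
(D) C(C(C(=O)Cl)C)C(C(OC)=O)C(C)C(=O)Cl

A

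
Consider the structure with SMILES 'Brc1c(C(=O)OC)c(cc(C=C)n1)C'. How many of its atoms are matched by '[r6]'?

6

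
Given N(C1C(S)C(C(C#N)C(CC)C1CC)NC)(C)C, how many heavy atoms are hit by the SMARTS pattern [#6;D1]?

5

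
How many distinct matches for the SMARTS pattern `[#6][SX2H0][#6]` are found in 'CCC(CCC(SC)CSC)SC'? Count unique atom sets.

[#6][SX2H0][#6] is the SMARTS for a thioether: an aliphatic sulfur bridging two carbons with no H on the sulfur.
The molecule carries 3 separate instances of a methylthio ether (-SCH3) meeting every constraint; each maps to a distinct set of atoms, giving 3 matches.

3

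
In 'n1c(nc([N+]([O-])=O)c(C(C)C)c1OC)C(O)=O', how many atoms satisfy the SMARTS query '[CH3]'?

3

The query [CH3] means: aliphatic carbon with exactly three hydrogens.
Check the 17 heavy atoms by environment: 2× n (aromatic, H0) → no; 4× c (aromatic, H0) → no; 1× C (H1) → no; 3× C (H3) → match; 1× N (charge +1, H0) → no; 1× O (charge -1, H0) → no; 3× O (H0) → no; 1× C (H0) → no; 1× O (H1) → no.
That gives 3 matching atoms.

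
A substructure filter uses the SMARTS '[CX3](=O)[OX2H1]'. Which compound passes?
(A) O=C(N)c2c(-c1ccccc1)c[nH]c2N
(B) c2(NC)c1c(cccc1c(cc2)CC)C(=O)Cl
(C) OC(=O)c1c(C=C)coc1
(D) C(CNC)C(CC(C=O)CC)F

[CX3](=O)[OX2H1] describes an sp2 carbon double-bonded to O and single-bonded to an -OH oxygen (a carboxylic acid).
(A) has a primary amide (-C(=O)NH2) but the carbonyl is bonded to N, not to an -OH oxygen.
(B) has an acyl chloride (-C(=O)Cl) but the carbonyl is bonded to Cl, not to an -OH oxygen.
(C) contains a carboxylic acid group (-C(=O)OH), which satisfies every atom and bond constraint.
(D) has an aldehyde (-CHO) but there is no singly-bonded oxygen on the carbonyl carbon.
So the answer is (C).

C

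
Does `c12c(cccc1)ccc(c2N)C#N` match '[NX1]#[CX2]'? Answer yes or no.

The pattern [NX1]#[CX2] describes a nitrogen triple-bonded to a two-connected carbon — a nitrile.
The molecule carries a nitrile (-C#N), whose atoms satisfy every constraint of the query, so the pattern matches.

Yes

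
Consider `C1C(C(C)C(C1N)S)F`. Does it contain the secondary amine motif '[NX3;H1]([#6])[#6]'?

No

The pattern [NX3;H1]([#6])[#6] describes a trivalent nitrogen with one H, bonded to two carbons — a secondary amine.
The closest candidate here is a primary amino group (-NH2), but the nitrogen has H2 and only one carbon neighbour. No other fragment satisfies the full query, so there is no match.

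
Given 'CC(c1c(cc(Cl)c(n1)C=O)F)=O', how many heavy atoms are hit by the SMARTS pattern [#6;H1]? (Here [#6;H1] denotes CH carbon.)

2

Check the 13 heavy atoms by environment: 1× n (aromatic, H0) → no; 4× c (aromatic, H0) → no; 1× c (aromatic, H1) → match; 1× C (H1) → match; 2× O (H0) → no; 1× C (H0) → no; 1× C (H3) → no; 1× F (H0) → no; 1× Cl (H0) → no.
Summing the matching environments: 1 + 1 = 2 matching atoms.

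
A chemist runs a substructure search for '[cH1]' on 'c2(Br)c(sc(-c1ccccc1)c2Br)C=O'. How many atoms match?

Check the 15 heavy atoms by environment: 1× s (aromatic, H0) → no; 5× c (aromatic, H0) → no; 2× Br (H0) → no; 1× C (H1) → no; 1× O (H0) → no; 5× c (aromatic, H1) → match.
That gives 5 matching atoms.

5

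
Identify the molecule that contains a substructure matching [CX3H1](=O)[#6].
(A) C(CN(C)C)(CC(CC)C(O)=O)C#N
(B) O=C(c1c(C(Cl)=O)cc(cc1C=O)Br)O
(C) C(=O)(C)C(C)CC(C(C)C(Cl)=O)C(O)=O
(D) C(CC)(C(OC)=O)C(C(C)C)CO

B

[CX3H1](=O)[#6] describes an sp2 carbon with one H, double-bonded to O and single-bonded to carbon (an aldehyde).
(A) has a carboxylic acid group (-C(=O)OH) but the carbonyl carbon has H0 and is bonded to O, not H1.
(B) contains an aldehyde (-CHO), which satisfies every atom and bond constraint.
(C) has an acetyl/ketone group (-C(=O)CH3) but the carbonyl carbon has H0 (two carbon neighbours), not H1.
(D) has a methyl-ester group (-C(=O)OCH3) but the carbonyl carbon has H0, not H1.
So the answer is (B).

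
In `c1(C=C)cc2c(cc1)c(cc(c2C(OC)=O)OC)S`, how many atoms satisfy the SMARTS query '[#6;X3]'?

13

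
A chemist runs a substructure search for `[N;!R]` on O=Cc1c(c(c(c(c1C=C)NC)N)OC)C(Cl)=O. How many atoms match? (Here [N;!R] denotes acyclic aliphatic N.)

2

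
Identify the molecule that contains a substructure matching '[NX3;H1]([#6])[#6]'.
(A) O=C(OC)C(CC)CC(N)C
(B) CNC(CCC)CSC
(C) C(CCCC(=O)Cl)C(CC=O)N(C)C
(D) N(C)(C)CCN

B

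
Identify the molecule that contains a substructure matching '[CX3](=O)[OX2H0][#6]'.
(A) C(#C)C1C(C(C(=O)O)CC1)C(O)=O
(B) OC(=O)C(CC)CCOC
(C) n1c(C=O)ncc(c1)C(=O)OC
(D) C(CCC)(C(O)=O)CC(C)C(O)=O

C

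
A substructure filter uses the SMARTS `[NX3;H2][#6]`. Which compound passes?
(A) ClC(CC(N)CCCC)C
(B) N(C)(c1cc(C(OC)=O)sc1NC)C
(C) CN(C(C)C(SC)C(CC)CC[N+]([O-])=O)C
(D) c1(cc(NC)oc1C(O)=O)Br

[NX3;H2][#6] describes a trivalent nitrogen with two H attached to carbon (a primary amine).
(A) contains a primary amino group (-NH2), which satisfies every atom and bond constraint.
(B) has a dimethylamino group (-N(CH3)2) but the nitrogen has H0, not H2.
(C) has a dimethylamino group (-N(CH3)2) but the nitrogen has H0, not H2.
(D) has an N-methylamino group (-NHCH3) but the nitrogen bears two carbons and only one H (H1), not H2.
So the answer is (A).

A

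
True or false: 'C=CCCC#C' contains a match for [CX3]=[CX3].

The pattern [CX3]=[CX3] describes a non-aromatic C=C double bond between two sp2 carbons — an alkene.
The molecule carries a vinyl group (-CH=CH2), whose atoms satisfy every constraint of the query, so the pattern matches.

True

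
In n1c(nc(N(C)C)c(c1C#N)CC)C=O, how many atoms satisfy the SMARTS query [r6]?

6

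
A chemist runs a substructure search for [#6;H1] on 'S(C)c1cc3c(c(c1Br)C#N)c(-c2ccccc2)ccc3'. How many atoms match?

9

The query [#6;H1] means: any carbon bearing exactly one hydrogen.
Check the 21 heavy atoms by environment: 7× c (aromatic, H0) → no; 9× c (aromatic, H1) → match; 1× Br (H0) → no; 1× S (H0) → no; 1× C (H3) → no; 1× C (H0) → no; 1× N (H0) → no.
That gives 9 matching atoms.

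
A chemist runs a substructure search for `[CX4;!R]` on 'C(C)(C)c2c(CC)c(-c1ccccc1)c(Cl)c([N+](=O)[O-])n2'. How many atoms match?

5

The query [CX4;!R] means: aliphatic carbon with four total connections, not in a ring.
Check the 21 heavy atoms by environment: 1× n (aromatic, X2, in 6-ring) → no; 11× c (aromatic, X3, in 6-ring) → no; 5× C (X4, acyclic) → match; 1× N (charge +1, X3, acyclic) → no; 1× O (charge -1, X1, acyclic) → no; 1× O (X1, acyclic) → no; 1× Cl (X1, acyclic) → no.
That gives 5 matching atoms.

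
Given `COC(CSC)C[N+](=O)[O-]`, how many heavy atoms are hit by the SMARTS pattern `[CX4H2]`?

2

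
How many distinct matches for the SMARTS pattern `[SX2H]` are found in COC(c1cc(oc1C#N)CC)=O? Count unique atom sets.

0

[SX2H] is the SMARTS for a thiol: an aliphatic sulfur with two connections, one being H.
No fragment in the molecule satisfies every constraint, giving 0 matches.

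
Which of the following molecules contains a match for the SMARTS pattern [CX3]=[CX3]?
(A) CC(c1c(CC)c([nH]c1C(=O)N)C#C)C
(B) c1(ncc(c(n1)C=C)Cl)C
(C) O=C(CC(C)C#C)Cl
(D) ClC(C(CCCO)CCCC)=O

B

[CX3]=[CX3] describes a non-aromatic C=C double bond between two sp2 carbons (an alkene).
(A) has an ethyl group (-CH2CH3) but its C-C bond is a single bond between CX4 carbons, not CX3=CX3.
(B) contains a vinyl group (-CH=CH2), which satisfies every atom and bond constraint.
(C) has an ethynyl group (-C#CH) but the C-C bond is a triple bond, not a double bond.
(D) has an ethyl group (-CH2CH3) but its C-C bond is a single bond between CX4 carbons, not CX3=CX3.
So the answer is (B).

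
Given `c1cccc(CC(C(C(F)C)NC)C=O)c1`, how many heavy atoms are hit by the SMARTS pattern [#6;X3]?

7

Check the 16 heavy atoms by environment: 6× C (X4) → no; 1× N (X3) → no; 6× c (aromatic, X3) → match; 1× C (X3) → match; 1× O (X1) → no; 1× F (X1) → no.
Summing the matching environments: 6 + 1 = 7 matching atoms.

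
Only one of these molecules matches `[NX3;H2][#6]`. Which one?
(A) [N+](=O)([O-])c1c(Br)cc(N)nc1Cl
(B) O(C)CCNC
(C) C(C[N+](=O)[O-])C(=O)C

[NX3;H2][#6] describes a trivalent nitrogen with two H attached to carbon (a primary amine).
(A) contains a primary amino group (-NH2), which satisfies every atom and bond constraint.
(B) has an N-methylamino group (-NHCH3) but the nitrogen bears two carbons and only one H (H1), not H2.
(C) has a nitro group (-[N+](=O)[O-]) but the nitrogen is [N+] with no H, not NX3H2.
So the answer is (A).

A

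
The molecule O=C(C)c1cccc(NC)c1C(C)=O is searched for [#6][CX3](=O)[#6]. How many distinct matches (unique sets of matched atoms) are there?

2

[#6][CX3](=O)[#6] is the SMARTS for a ketone: a carbonyl carbon (no H) flanked by two carbons.
The molecule carries 2 separate instances of an acetyl/ketone group (-C(=O)CH3) meeting every constraint; each maps to a distinct set of atoms, giving 2 matches.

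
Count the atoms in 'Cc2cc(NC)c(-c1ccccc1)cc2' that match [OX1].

The query [OX1] means: aliphatic oxygen with one total connection — typically a carbonyl =O or an oxide.
Check the 15 heavy atoms by environment: 12× c (aromatic, X3) → no; 2× C (X4) → no; 1× N (X3) → no.
No environment satisfies the query, so 0 matching atoms.

0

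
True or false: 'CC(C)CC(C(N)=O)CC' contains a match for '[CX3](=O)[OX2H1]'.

False

The pattern [CX3](=O)[OX2H1] describes an sp2 carbon double-bonded to O and single-bonded to an -OH oxygen — a carboxylic acid.
The closest candidate here is a primary amide (-C(=O)NH2), but the carbonyl is bonded to N, not to an -OH oxygen. No other fragment satisfies the full query, so there is no match.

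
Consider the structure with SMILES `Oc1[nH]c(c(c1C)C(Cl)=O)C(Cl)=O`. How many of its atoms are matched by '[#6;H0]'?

Check the 13 heavy atoms by environment: 1× n (aromatic, H1) → no; 4× c (aromatic, H0) → match; 2× C (H0) → match; 2× O (H0) → no; 2× Cl (H0) → no; 1× C (H3) → no; 1× O (H1) → no.
Summing the matching environments: 4 + 2 = 6 matching atoms.

6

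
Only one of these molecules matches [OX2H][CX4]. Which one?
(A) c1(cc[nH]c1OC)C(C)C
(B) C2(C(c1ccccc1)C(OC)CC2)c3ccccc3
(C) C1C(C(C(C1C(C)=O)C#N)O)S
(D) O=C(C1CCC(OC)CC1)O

C

[OX2H][CX4] describes a hydroxyl oxygen bound to an sp3 (X4) carbon (an aliphatic alcohol).
(A) has a methoxy ether (-OCH3) but the oxygen has H0 (ether), not H1.
(B) has a methoxy ether (-OCH3) but the oxygen has H0 (ether), not H1.
(C) contains a hydroxyl group (-OH), which satisfies every atom and bond constraint.
(D) has a carboxylic acid group (-C(=O)OH) but the -OH is on a CX3 carbonyl carbon, not a CX4 carbon.
So the answer is (C).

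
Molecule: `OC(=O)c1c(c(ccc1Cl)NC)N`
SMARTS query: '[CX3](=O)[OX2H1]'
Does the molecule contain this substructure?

Yes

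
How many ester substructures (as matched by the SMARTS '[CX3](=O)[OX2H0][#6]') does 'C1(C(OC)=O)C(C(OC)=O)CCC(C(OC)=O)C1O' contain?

[CX3](=O)[OX2H0][#6] is the SMARTS for an ester: a carbonyl carbon bonded to an oxygen that is itself bonded to carbon (no H on that O).
The molecule carries 3 separate instances of a methyl-ester group (-C(=O)OCH3) meeting every constraint; each maps to a distinct set of atoms, giving 3 matches.

3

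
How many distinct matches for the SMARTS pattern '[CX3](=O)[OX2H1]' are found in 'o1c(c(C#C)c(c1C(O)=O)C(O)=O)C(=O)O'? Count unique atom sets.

3

[CX3](=O)[OX2H1] is the SMARTS for a carboxylic acid: an sp2 carbon double-bonded to O and single-bonded to an -OH oxygen.
The molecule carries 3 separate instances of a carboxylic acid group (-C(=O)OH) meeting every constraint; each maps to a distinct set of atoms, giving 3 matches.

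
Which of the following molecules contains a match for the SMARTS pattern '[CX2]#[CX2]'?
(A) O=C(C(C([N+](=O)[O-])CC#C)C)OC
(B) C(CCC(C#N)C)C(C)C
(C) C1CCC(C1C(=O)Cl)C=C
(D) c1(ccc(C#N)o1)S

A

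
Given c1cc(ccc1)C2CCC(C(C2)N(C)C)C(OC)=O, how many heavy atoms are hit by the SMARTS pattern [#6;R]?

12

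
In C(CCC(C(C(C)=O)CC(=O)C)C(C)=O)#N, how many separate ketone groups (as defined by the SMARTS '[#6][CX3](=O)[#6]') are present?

3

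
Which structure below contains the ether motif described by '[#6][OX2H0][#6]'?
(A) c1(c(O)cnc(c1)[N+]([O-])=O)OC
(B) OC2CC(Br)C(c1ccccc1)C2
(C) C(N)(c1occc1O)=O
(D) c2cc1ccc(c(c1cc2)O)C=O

A

[#6][OX2H0][#6] describes an aliphatic oxygen bridging two carbons with no H on the oxygen (an ether).
(A) contains a methoxy ether (-OCH3), which satisfies every atom and bond constraint.
(B) has a hydroxyl group (-OH) but the oxygen has H1, not H0 bridging two carbons.
(C) has a hydroxyl group (-OH) but the oxygen has H1, not H0 bridging two carbons.
(D) has a hydroxyl group (-OH) but the oxygen has H1, not H0 bridging two carbons.
So the answer is (A).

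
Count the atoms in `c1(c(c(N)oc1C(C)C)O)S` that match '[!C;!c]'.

The query [!C;!c] means: neither aliphatic nor aromatic carbon — same as [!#6].
Check the 11 heavy atoms by environment: 1× o (aromatic) → match; 4× c (aromatic) → no; 1× N → match; 3× C → no; 1× S → match; 1× O → match.
Summing the matching environments: 1 + 1 + 1 + 1 = 4 matching atoms.

4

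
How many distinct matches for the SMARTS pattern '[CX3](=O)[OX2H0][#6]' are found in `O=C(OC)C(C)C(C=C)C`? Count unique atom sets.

1

[CX3](=O)[OX2H0][#6] is the SMARTS for an ester: a carbonyl carbon bonded to an oxygen that is itself bonded to carbon (no H on that O).
Exactly one fragment in the molecule meets all constraints, giving 1 match.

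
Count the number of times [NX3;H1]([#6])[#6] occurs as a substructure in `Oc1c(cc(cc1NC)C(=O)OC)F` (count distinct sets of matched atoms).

1

[NX3;H1]([#6])[#6] is the SMARTS for a secondary amine: a trivalent nitrogen with one H, bonded to two carbons.
Exactly one fragment in the molecule meets all constraints, giving 1 match.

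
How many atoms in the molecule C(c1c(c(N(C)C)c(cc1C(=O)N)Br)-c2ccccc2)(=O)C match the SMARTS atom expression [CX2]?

0

The query [CX2] means: C with X2: aliphatic carbon with exactly 2 total connections.
Check the 22 heavy atoms by environment: 12× c (aromatic, X3) → no; 2× C (X3) → no; 2× O (X1) → no; 3× C (X4) → no; 1× Br (X1) → no; 2× N (X3) → no.
No environment satisfies the query, so 0 matching atoms.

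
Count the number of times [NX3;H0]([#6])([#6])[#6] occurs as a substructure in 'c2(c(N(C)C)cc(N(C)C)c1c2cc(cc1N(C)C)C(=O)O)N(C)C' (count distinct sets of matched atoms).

[NX3;H0]([#6])([#6])[#6] is the SMARTS for a tertiary amine: a trivalent nitrogen with no H, bonded to three carbons.
The molecule carries 4 separate instances of a dimethylamino group (-N(CH3)2) meeting every constraint; each maps to a distinct set of atoms, giving 4 matches.

4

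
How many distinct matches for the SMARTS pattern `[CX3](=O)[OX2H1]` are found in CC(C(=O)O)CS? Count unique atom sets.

1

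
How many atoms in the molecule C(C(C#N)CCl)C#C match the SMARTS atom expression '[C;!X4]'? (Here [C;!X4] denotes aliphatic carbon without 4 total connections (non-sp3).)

Check the 8 heavy atoms by environment: 3× C (X4) → no; 3× C (X2) → match; 1× Cl (X1) → no; 1× N (X1) → no.
That gives 3 matching atoms.

3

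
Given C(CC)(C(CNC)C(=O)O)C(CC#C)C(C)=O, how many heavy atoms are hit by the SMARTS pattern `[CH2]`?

3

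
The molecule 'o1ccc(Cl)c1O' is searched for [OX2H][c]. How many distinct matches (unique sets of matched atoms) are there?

1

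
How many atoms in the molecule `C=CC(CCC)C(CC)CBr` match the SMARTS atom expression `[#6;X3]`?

2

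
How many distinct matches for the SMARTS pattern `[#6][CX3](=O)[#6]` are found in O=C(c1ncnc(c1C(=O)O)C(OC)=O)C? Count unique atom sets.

[#6][CX3](=O)[#6] is the SMARTS for a ketone: a carbonyl carbon (no H) flanked by two carbons.
Exactly one fragment in the molecule meets all constraints, giving 1 match.

1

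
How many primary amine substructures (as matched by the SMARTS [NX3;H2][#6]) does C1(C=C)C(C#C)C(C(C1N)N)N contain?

[NX3;H2][#6] is the SMARTS for a primary amine: a trivalent nitrogen with two H attached to carbon.
The molecule carries 3 separate instances of a primary amino group (-NH2) meeting every constraint; each maps to a distinct set of atoms, giving 3 matches.

3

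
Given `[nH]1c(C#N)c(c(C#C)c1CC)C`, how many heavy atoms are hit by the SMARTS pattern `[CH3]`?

The query [CH3] means: aliphatic carbon with exactly three hydrogens.
Check the 12 heavy atoms by environment: 1× n (aromatic, H1) → no; 4× c (aromatic, H0) → no; 2× C (H0) → no; 1× N (H0) → no; 1× C (H1) → no; 1× C (H2) → no; 2× C (H3) → match.
That gives 2 matching atoms.

2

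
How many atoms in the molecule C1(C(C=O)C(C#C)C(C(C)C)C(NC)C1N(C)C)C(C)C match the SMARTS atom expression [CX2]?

Check the 21 heavy atoms by environment: 15× C (X4) → no; 2× N (X3) → no; 2× C (X2) → match; 1× C (X3) → no; 1× O (X1) → no.
That gives 2 matching atoms.

2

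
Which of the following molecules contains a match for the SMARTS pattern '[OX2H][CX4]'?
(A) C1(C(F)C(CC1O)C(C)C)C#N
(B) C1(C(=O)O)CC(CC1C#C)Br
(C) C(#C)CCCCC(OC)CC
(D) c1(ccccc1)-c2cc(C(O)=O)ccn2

[OX2H][CX4] describes a hydroxyl oxygen bound to an sp3 (X4) carbon (an aliphatic alcohol).
(A) contains a hydroxyl group (-OH), which satisfies every atom and bond constraint.
(B) has a carboxylic acid group (-C(=O)OH) but the -OH is on a CX3 carbonyl carbon, not a CX4 carbon.
(C) has a methoxy ether (-OCH3) but the oxygen has H0 (ether), not H1.
(D) has a carboxylic acid group (-C(=O)OH) but the -OH is on a CX3 carbonyl carbon, not a CX4 carbon.
So the answer is (A).

A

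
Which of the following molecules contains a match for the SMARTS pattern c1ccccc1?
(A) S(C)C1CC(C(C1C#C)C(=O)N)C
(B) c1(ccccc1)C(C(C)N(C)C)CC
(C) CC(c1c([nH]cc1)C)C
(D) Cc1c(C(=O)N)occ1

B

c1ccccc1 describes six aromatic carbons in a ring (a benzene ring).
(A) has a methyl group (-CH3) but no six-membered all-carbon aromatic ring is present.
(B) contains a phenyl ring, which satisfies every atom and bond constraint.
(C) has a methyl group (-CH3) but no six-membered all-carbon aromatic ring is present.
(D) has a methyl group (-CH3) but no six-membered all-carbon aromatic ring is present.
So the answer is (B).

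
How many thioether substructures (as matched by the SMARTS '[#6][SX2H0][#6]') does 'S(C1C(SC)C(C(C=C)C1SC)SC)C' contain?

4

[#6][SX2H0][#6] is the SMARTS for a thioether: an aliphatic sulfur bridging two carbons with no H on the sulfur.
The molecule carries 4 separate instances of a methylthio ether (-SCH3) meeting every constraint; each maps to a distinct set of atoms, giving 4 matches.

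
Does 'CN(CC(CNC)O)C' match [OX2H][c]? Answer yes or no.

No

The pattern [OX2H][c] describes a hydroxyl oxygen attached to an aromatic carbon — a phenol.
The closest candidate here is a hydroxyl group (-OH), but the -OH is on an aliphatic carbon, not an aromatic c. No other fragment satisfies the full query, so there is no match.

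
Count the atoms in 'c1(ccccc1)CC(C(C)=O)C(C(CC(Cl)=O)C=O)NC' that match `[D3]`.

The query [D3] means: atom with exactly three heavy-atom neighbours.
Check the 21 heavy atoms by environment: 3× C (D2) → no; 5× C (D3) → match; 1× c (aromatic, D3) → match; 5× c (aromatic, D2) → no; 1× N (D2) → no; 2× C (D1) → no; 3× O (D1) → no; 1× Cl (D1) → no.
Summing the matching environments: 5 + 1 = 6 matching atoms.

6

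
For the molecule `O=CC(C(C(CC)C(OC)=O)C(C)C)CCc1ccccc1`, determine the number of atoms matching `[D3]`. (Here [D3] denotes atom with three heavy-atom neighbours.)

Check the 22 heavy atoms by environment: 4× C (D2) → no; 5× C (D3) → match; 4× C (D1) → no; 2× O (D1) → no; 1× O (D2) → no; 1× c (aromatic, D3) → match; 5× c (aromatic, D2) → no.
Summing the matching environments: 5 + 1 = 6 matching atoms.

6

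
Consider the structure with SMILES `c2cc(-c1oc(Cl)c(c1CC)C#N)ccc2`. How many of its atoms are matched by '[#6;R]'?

10

The query [#6;R] means: carbon that is part of a ring.
Check the 16 heavy atoms by environment: 1× o (aromatic, in 5-ring) → no; 4× c (aromatic, in 5-ring) → match; 3× C (acyclic) → no; 1× N (acyclic) → no; 6× c (aromatic, in 6-ring) → match; 1× Cl (acyclic) → no.
Summing the matching environments: 4 + 6 = 10 matching atoms.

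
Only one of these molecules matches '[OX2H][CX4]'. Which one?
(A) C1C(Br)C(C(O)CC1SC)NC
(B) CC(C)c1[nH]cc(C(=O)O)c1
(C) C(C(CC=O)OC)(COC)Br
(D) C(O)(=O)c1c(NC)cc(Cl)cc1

A

[OX2H][CX4] describes a hydroxyl oxygen bound to an sp3 (X4) carbon (an aliphatic alcohol).
(A) contains a hydroxyl group (-OH), which satisfies every atom and bond constraint.
(B) has a carboxylic acid group (-C(=O)OH) but the -OH is on a CX3 carbonyl carbon, not a CX4 carbon.
(C) has a methoxy ether (-OCH3) but the oxygen has H0 (ether), not H1.
(D) has a carboxylic acid group (-C(=O)OH) but the -OH is on a CX3 carbonyl carbon, not a CX4 carbon.
So the answer is (A).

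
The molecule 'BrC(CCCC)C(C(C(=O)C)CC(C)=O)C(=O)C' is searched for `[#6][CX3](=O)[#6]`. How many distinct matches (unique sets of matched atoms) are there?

[#6][CX3](=O)[#6] is the SMARTS for a ketone: a carbonyl carbon (no H) flanked by two carbons.
The molecule carries 3 separate instances of an acetyl/ketone group (-C(=O)CH3) meeting every constraint; each maps to a distinct set of atoms, giving 3 matches.

3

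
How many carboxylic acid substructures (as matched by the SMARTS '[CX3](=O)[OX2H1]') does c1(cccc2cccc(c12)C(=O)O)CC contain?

1

[CX3](=O)[OX2H1] is the SMARTS for a carboxylic acid: an sp2 carbon double-bonded to O and single-bonded to an -OH oxygen.
Exactly one fragment in the molecule meets all constraints, giving 1 match.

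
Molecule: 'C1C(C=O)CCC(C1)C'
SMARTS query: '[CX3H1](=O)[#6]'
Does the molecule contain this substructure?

Yes

The pattern [CX3H1](=O)[#6] describes an sp2 carbon with one H, double-bonded to O and single-bonded to carbon — an aldehyde.
The molecule carries an aldehyde (-CHO), whose atoms satisfy every constraint of the query, so the pattern matches.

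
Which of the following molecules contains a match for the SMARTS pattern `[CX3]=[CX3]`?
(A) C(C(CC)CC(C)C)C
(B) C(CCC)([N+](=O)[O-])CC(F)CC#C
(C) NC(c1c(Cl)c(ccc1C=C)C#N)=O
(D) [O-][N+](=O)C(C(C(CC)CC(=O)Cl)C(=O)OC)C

C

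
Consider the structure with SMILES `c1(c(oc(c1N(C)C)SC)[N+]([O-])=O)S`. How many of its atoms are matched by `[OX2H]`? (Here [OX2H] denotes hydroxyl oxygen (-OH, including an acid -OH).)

Check the 14 heavy atoms by environment: 1× o (aromatic, H0, X2) → no; 4× c (aromatic, H0, X3) → no; 1× S (H0, X2) → no; 3× C (H3, X4) → no; 1× N (H0, X3) → no; 1× S (H1, X2) → no; 1× N (charge +1, H0, X3) → no; 1× O (charge -1, H0, X1) → no; 1× O (H0, X1) → no.
No environment satisfies the query, so 0 matching atoms.

0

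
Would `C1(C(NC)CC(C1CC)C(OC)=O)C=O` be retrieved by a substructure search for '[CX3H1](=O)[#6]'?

Yes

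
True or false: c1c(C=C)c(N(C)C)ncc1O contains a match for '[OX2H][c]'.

True

The pattern [OX2H][c] describes a hydroxyl oxygen attached to an aromatic carbon — a phenol.
The molecule carries a hydroxyl group (-OH), whose atoms satisfy every constraint of the query, so the pattern matches.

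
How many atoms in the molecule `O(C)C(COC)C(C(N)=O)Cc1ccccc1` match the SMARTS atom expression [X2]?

2

The query [X2] means: any atom with exactly two total connections (bonds + H).
Check the 17 heavy atoms by environment: 6× C (X4) → no; 1× C (X3) → no; 1× O (X1) → no; 1× N (X3) → no; 6× c (aromatic, X3) → no; 2× O (X2) → match.
That gives 2 matching atoms.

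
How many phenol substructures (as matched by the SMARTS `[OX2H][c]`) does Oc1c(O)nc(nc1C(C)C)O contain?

3

[OX2H][c] is the SMARTS for a phenol: a hydroxyl oxygen attached to an aromatic carbon.
The molecule carries 3 separate instances of a hydroxyl group (-OH) meeting every constraint; each maps to a distinct set of atoms, giving 3 matches.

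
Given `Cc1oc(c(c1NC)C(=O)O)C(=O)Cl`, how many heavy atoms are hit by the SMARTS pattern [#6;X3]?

6

The query [#6;X3] means: any carbon (aromatic or not) with three total connections.
Check the 14 heavy atoms by environment: 1× o (aromatic, X2) → no; 4× c (aromatic, X3) → match; 2× C (X3) → match; 2× O (X1) → no; 1× O (X2) → no; 1× Cl (X1) → no; 2× C (X4) → no; 1× N (X3) → no.
Summing the matching environments: 4 + 2 = 6 matching atoms.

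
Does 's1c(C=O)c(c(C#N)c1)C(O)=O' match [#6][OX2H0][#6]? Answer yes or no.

The pattern [#6][OX2H0][#6] describes an aliphatic oxygen bridging two carbons with no H on the oxygen — an ether.
The closest candidate here is a carboxylic acid group (-C(=O)OH), but the -OH oxygen has H1; the =O is OX1, not OX2. No other fragment satisfies the full query, so there is no match.

No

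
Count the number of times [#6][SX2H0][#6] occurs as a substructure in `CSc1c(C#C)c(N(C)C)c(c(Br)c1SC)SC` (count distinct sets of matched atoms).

3

[#6][SX2H0][#6] is the SMARTS for a thioether: an aliphatic sulfur bridging two carbons with no H on the sulfur.
The molecule carries 3 separate instances of a methylthio ether (-SCH3) meeting every constraint; each maps to a distinct set of atoms, giving 3 matches.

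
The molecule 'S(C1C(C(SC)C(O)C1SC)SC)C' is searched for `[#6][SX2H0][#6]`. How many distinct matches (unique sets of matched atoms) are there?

4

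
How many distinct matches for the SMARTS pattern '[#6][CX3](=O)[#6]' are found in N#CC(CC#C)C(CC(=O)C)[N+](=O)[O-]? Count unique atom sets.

1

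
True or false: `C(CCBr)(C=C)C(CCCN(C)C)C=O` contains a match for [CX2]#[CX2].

False

The pattern [CX2]#[CX2] describes a carbon-carbon triple bond — an alkyne.
The closest candidate here is a vinyl group (-CH=CH2), but the C=C is a double bond; both carbons are CX3, not CX2. No other fragment satisfies the full query, so there is no match.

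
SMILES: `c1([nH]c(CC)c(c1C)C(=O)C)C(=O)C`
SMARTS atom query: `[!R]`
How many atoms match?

9

The query [!R] means: !R matches any atom not in a ring.
Check the 14 heavy atoms by environment: 1× n (aromatic, in 5-ring) → no; 4× c (aromatic, in 5-ring) → no; 7× C (acyclic) → match; 2× O (acyclic) → match.
Summing the matching environments: 7 + 2 = 9 matching atoms.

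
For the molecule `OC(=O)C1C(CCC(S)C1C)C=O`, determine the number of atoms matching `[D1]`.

5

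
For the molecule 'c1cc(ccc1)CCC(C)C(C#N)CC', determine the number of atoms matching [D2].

9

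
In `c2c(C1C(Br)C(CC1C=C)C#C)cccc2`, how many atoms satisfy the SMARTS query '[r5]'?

5

Check the 16 heavy atoms by environment: 5× C (in 5-ring) → match; 4× C (acyclic) → no; 6× c (aromatic, in 6-ring) → no; 1× Br (acyclic) → no.
That gives 5 matching atoms.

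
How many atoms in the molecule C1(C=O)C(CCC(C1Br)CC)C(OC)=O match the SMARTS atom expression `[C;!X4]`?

Check the 15 heavy atoms by environment: 9× C (X4) → no; 2× C (X3) → match; 2× O (X1) → no; 1× O (X2) → no; 1× Br (X1) → no.
That gives 2 matching atoms.

2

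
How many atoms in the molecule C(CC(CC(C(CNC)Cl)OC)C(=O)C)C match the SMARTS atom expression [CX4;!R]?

The query [CX4;!R] means: aliphatic carbon with four total connections, not in a ring.
Check the 16 heavy atoms by environment: 11× C (X4, acyclic) → match; 1× C (X3, acyclic) → no; 1× O (X1, acyclic) → no; 1× O (X2, acyclic) → no; 1× Cl (X1, acyclic) → no; 1× N (X3, acyclic) → no.
That gives 11 matching atoms.

11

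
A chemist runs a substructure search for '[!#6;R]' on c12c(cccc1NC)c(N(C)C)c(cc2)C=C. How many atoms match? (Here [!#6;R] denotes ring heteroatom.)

0

The query [!#6;R] means: non-carbon atom that is part of a ring.
Check the 17 heavy atoms by environment: 10× c (aromatic, in 6-ring) → no; 5× C (acyclic) → no; 2× N (acyclic) → no.
No environment satisfies the query, so 0 matching atoms.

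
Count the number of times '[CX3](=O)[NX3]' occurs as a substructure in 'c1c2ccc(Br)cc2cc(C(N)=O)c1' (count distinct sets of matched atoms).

[CX3](=O)[NX3] is the SMARTS for an amide: a carbonyl carbon bonded to a trivalent nitrogen.
Exactly one fragment in the molecule meets all constraints, giving 1 match.

1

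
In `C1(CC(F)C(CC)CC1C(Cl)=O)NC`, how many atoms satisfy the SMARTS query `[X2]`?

0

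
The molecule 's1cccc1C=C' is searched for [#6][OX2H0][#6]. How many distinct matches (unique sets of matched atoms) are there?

0

[#6][OX2H0][#6] is the SMARTS for an ether: an aliphatic oxygen bridging two carbons with no H on the oxygen.
No fragment in the molecule satisfies every constraint, giving 0 matches.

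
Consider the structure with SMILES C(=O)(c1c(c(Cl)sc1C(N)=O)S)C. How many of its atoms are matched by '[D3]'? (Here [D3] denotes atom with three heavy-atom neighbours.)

6

The query [D3] means: atom with exactly three heavy-atom neighbours.
Check the 13 heavy atoms by environment: 1× s (aromatic, D2) → no; 4× c (aromatic, D3) → match; 1× Cl (D1) → no; 2× C (D3) → match; 2× O (D1) → no; 1× C (D1) → no; 1× N (D1) → no; 1× S (D1) → no.
Summing the matching environments: 4 + 2 = 6 matching atoms.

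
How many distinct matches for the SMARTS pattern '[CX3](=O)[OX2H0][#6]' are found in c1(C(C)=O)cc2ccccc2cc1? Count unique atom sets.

[CX3](=O)[OX2H0][#6] is the SMARTS for an ester: a carbonyl carbon bonded to an oxygen that is itself bonded to carbon (no H on that O).
No fragment in the molecule satisfies every constraint, giving 0 matches.

0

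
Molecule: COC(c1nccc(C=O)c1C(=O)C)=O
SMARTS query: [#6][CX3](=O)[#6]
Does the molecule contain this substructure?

Yes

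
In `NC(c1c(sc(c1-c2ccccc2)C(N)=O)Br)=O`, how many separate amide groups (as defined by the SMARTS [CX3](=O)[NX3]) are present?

2

[CX3](=O)[NX3] is the SMARTS for an amide: a carbonyl carbon bonded to a trivalent nitrogen.
The molecule carries 2 separate instances of a primary amide (-C(=O)NH2) meeting every constraint; each maps to a distinct set of atoms, giving 2 matches.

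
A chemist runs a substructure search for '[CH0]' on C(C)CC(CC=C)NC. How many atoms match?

0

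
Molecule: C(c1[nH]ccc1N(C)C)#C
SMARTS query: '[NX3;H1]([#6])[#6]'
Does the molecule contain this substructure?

No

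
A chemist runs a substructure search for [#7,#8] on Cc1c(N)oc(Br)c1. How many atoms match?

2

Check the 8 heavy atoms by environment: 1× o (aromatic) → match; 4× c (aromatic) → no; 1× N → match; 1× C → no; 1× Br → no.
Summing the matching environments: 1 + 1 = 2 matching atoms.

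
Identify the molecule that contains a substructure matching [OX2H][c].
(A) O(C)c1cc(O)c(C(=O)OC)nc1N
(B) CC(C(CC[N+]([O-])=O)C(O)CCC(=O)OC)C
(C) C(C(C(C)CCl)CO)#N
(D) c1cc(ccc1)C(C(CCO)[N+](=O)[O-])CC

[OX2H][c] describes a hydroxyl oxygen attached to an aromatic carbon (a phenol).
(A) contains a hydroxyl group (-OH), which satisfies every atom and bond constraint.
(B) has a hydroxyl group (-OH) but the -OH is on an aliphatic carbon, not an aromatic c.
(C) has a hydroxyl group (-OH) but the -OH is on an aliphatic carbon, not an aromatic c.
(D) has a hydroxyl group (-OH) but the -OH is on an aliphatic carbon, not an aromatic c.
So the answer is (A).

A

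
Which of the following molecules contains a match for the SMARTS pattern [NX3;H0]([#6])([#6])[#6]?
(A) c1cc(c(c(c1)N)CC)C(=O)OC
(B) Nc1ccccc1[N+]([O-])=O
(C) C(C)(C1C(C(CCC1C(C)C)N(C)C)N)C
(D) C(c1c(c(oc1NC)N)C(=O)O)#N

C

[NX3;H0]([#6])([#6])[#6] describes a trivalent nitrogen with no H, bonded to three carbons (a tertiary amine).
(A) has a primary amino group (-NH2) but the nitrogen has H2, not H0 with three carbons.
(B) has a primary amino group (-NH2) but the nitrogen has H2, not H0 with three carbons.
(C) contains a dimethylamino group (-N(CH3)2), which satisfies every atom and bond constraint.
(D) has a primary amino group (-NH2) but the nitrogen has H2, not H0 with three carbons.
So the answer is (C).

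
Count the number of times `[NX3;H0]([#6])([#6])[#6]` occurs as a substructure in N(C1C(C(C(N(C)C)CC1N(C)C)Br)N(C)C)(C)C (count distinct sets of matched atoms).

[NX3;H0]([#6])([#6])[#6] is the SMARTS for a tertiary amine: a trivalent nitrogen with no H, bonded to three carbons.
The molecule carries 4 separate instances of a dimethylamino group (-N(CH3)2) meeting every constraint; each maps to a distinct set of atoms, giving 4 matches.

4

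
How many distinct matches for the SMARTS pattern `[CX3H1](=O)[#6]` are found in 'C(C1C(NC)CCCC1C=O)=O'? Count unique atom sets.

2

[CX3H1](=O)[#6] is the SMARTS for an aldehyde: an sp2 carbon with one H, double-bonded to O and single-bonded to carbon.
The molecule carries 2 separate instances of an aldehyde (-CHO) meeting every constraint; each maps to a distinct set of atoms, giving 2 matches.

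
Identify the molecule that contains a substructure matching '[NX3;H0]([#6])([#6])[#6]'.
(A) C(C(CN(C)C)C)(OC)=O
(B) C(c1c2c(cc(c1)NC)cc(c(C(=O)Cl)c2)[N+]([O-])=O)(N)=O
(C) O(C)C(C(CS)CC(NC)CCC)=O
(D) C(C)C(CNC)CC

[NX3;H0]([#6])([#6])[#6] describes a trivalent nitrogen with no H, bonded to three carbons (a tertiary amine).
(A) contains a dimethylamino group (-N(CH3)2), which satisfies every atom and bond constraint.
(B) has a primary amide (-C(=O)NH2) but the amide nitrogen has H2 and only one carbon neighbour.
(C) has an N-methylamino group (-NHCH3) but the nitrogen still has one H (H1), not H0.
(D) has an N-methylamino group (-NHCH3) but the nitrogen still has one H (H1), not H0.
So the answer is (A).

A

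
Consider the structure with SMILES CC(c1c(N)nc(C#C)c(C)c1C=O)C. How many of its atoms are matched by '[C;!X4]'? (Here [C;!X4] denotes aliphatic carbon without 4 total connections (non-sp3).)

The query [C;!X4] means: aliphatic carbon that does not have four total connections.
Check the 15 heavy atoms by environment: 1× n (aromatic, X2) → no; 5× c (aromatic, X3) → no; 1× C (X3) → match; 1× O (X1) → no; 2× C (X2) → match; 4× C (X4) → no; 1× N (X3) → no.
Summing the matching environments: 1 + 2 = 3 matching atoms.

3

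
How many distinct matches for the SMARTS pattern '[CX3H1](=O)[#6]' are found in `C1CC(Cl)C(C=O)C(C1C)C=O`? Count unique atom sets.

[CX3H1](=O)[#6] is the SMARTS for an aldehyde: an sp2 carbon with one H, double-bonded to O and single-bonded to carbon.
The molecule carries 2 separate instances of an aldehyde (-CHO) meeting every constraint; each maps to a distinct set of atoms, giving 2 matches.

2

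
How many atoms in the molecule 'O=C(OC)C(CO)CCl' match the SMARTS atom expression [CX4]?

4

The query [CX4] means: C with X4: aliphatic carbon with exactly 4 total connections (bonds + H).
Check the 9 heavy atoms by environment: 4× C (X4) → match; 1× Cl (X1) → no; 1× C (X3) → no; 1× O (X1) → no; 2× O (X2) → no.
That gives 4 matching atoms.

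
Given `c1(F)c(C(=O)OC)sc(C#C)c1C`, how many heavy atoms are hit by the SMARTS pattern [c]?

The query [c] means: lowercase c matches aromatic carbon only.
Check the 13 heavy atoms by environment: 1× s (aromatic) → no; 4× c (aromatic) → match; 5× C → no; 2× O → no; 1× F → no.
That gives 4 matching atoms.

4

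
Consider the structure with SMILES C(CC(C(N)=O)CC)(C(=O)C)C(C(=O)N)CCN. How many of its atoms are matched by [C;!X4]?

3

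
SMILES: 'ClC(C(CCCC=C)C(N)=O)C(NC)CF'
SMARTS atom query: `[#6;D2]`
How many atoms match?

5

The query [#6;D2] means: any carbon bonded to exactly two heavy atoms.
Check the 16 heavy atoms by environment: 5× C (D2) → match; 4× C (D3) → no; 2× C (D1) → no; 1× N (D2) → no; 1× O (D1) → no; 1× N (D1) → no; 1× Cl (D1) → no; 1× F (D1) → no.
That gives 5 matching atoms.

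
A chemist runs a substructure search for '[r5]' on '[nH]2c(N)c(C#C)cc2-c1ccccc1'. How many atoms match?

5

The query [r5] means: r5 matches atoms in a five-membered ring.
Check the 14 heavy atoms by environment: 1× n (aromatic, in 5-ring) → match; 4× c (aromatic, in 5-ring) → match; 2× C (acyclic) → no; 6× c (aromatic, in 6-ring) → no; 1× N (acyclic) → no.
Summing the matching environments: 1 + 4 = 5 matching atoms.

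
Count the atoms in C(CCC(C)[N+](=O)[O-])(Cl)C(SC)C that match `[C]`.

8

The query [C] means: uppercase C matches aliphatic (non-aromatic) carbon only.
Check the 13 heavy atoms by environment: 8× C → match; 1× N (charge +1) → no; 1× O (charge -1) → no; 1× O → no; 1× S → no; 1× Cl → no.
That gives 8 matching atoms.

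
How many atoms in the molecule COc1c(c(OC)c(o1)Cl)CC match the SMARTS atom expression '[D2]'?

The query [D2] means: atom with exactly two heavy-atom neighbours.
Check the 12 heavy atoms by environment: 1× o (aromatic, D2) → match; 4× c (aromatic, D3) → no; 1× C (D2) → match; 3× C (D1) → no; 2× O (D2) → match; 1× Cl (D1) → no.
Summing the matching environments: 1 + 1 + 2 = 4 matching atoms.

4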